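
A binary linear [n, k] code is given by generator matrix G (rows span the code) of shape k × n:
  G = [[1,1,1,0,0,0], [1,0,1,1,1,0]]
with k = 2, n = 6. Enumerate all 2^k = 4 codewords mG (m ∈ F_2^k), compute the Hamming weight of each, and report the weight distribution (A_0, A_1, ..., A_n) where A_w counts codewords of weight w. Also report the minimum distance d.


Weight distribution: A_0 = 1, A_3 = 2, A_4 = 1. Minimum distance d = 3.

Enumerate all 2^2 = 4 messages m ∈ F_2^2.
For each, compute codeword c = mG in F_2^6, then tally its weight.
  m = 00 → c = 000000, weight = 0.
  m = 10 → c = 111000, weight = 3.
  m = 01 → c = 101110, weight = 4.
  m = 11 → c = 010110, weight = 3.
Tally weights:
  weight 0: 1 codewords.
  weight 3: 2 codewords.
  weight 4: 1 codewords.
Minimum distance d = smallest w > 0 with A_w > 0 = 3.
Sanity: Σ A_w = 4 = 2^2 = 4 ✓.


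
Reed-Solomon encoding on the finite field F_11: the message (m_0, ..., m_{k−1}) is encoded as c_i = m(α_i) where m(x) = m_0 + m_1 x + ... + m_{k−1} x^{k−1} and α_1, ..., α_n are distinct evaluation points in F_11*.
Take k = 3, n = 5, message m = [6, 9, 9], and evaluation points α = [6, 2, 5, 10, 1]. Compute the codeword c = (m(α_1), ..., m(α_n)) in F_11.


c = [10, 5, 1, 6, 2]

Message polynomial: m(x) = 6 + 9·x + 9·x^2 (mod 11).
For each evaluation point α_i, compute m(α_i) mod 11:
  α_1 = 6: Horner steps 9 → 8 → 10, so m(6) = 10.
  α_2 = 2: Horner steps 9 → 5 → 5, so m(2) = 5.
  α_3 = 5: Horner steps 9 → 10 → 1, so m(5) = 1.
  α_4 = 10: Horner steps 9 → 0 → 6, so m(10) = 6.
  α_5 = 1: Horner steps 9 → 7 → 2, so m(1) = 2.
Codeword c = [10, 5, 1, 6, 2] ∈ F_11^5.


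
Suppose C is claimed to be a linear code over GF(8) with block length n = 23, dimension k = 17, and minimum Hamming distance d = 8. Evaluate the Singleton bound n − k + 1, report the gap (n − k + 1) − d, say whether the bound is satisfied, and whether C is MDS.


Singleton RHS = n − k + 1 = 7, slack = -1, bound violated (no such code; not MDS).

Singleton bound: d ≤ n − k + 1.
Here n = 23, k = 17, so n − k + 1 = 7.
Given d = 8, check d ≤ 7: NO.
Slack = (n − k + 1) − d = -1.
The slack is negative: d = 8 exceeds n − k + 1 = 7 by 1, so the Singleton bound is violated and no linear [23, 17, 8]_8 code can exist. In particular it is not MDS (MDS requires d = n − k + 1 exactly).
Description: the claimed parameters are [23, 17, 8]_8; such a code would be impossible (violates the Singleton bound).


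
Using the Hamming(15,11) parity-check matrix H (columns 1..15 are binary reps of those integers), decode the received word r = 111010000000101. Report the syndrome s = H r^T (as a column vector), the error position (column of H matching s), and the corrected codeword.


s = (0, 1, 1, 1)^T, error position = 7, corrected codeword c = 111010100000101

Compute s = H r^T mod 2 one row at a time:
  s_1 = 0 + 0 + 0 + 0 + 0 + 1 + 0 + 1 = 2 ≡ 0 (mod 2).
  s_2 = 0 + 1 + 0 + 0 + 0 + 1 + 0 + 1 = 3 ≡ 1 (mod 2).
  s_3 = 1 + 1 + 0 + 0 + 0 + 0 + 0 + 1 = 3 ≡ 1 (mod 2).
  s_4 = 1 + 1 + 1 + 0 + 0 + 0 + 1 + 1 = 5 ≡ 1 (mod 2).
s = (0, 1, 1, 1)^T — this equals column 7 of H (binary 0111), so error is at position 7.
Correct: flip bit 7 of r = 111010000000101 to get c = 111010100000101.


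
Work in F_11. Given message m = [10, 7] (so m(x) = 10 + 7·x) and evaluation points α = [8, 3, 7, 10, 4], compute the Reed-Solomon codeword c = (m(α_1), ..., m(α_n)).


c = [0, 9, 4, 3, 5]

Message polynomial: m(x) = 10 + 7·x (mod 11).
For each evaluation point α_i, compute m(α_i) mod 11:
  α_1 = 8: Horner steps 7 → 0, so m(8) = 0.
  α_2 = 3: Horner steps 7 → 9, so m(3) = 9.
  α_3 = 7: Horner steps 7 → 4, so m(7) = 4.
  α_4 = 10: Horner steps 7 → 3, so m(10) = 3.
  α_5 = 4: Horner steps 7 → 5, so m(4) = 5.
Codeword c = [0, 9, 4, 3, 5] ∈ F_11^5.


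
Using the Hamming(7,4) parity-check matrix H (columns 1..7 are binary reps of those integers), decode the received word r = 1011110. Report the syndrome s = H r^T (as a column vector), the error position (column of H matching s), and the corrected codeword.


s = (1, 0, 1)^T, error position = 5, corrected codeword c = 1011010

Compute s = H r^T mod 2 one row at a time:
  s_1 = 1 + 1 + 1 + 0 = 3 ≡ 1 (mod 2).
  s_2 = 0 + 1 + 1 + 0 = 2 ≡ 0 (mod 2).
  s_3 = 1 + 1 + 1 + 0 = 3 ≡ 1 (mod 2).
s = (1, 0, 1)^T — this equals column 5 of H (binary 101), so error is at position 5.
Correct: flip bit 5 of r = 1011110 to get c = 1011010.


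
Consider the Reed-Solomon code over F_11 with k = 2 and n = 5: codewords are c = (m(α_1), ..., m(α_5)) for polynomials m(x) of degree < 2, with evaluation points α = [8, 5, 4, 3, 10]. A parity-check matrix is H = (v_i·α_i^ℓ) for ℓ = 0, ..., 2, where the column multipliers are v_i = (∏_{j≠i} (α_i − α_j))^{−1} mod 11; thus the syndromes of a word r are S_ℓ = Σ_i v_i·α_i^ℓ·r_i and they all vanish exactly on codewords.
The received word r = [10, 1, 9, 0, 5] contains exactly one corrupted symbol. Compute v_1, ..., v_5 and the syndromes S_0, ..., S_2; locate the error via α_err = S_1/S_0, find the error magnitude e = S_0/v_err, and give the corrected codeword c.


S = (4, 1, 3), error at position 4, error magnitude e = 5, c = [10, 1, 9, 6, 5].

Step 1: column multipliers v_i = (∏_{j≠i}(α_i − α_j))^{−1} mod 11.
  i = 1 (α = 8): (8−5)(8−4)(8−3)(8−10) = 3·4·5·(−2) = −120 ≡ 1, so v_1 = 1^{−1} = 1 (mod 11).
  i = 2 (α = 5): (5−8)(5−4)(5−3)(5−10) = (−3)·1·2·(−5) = 30 ≡ 8, so v_2 = 8^{−1} = 7 (mod 11).
  i = 3 (α = 4): (4−8)(4−5)(4−3)(4−10) = (−4)·(−1)·1·(−6) = −24 ≡ 9, so v_3 = 9^{−1} = 5 (mod 11).
  i = 4 (α = 3): (3−8)(3−5)(3−4)(3−10) = (−5)·(−2)·(−1)·(−7) = 70 ≡ 4, so v_4 = 4^{−1} = 3 (mod 11).
  i = 5 (α = 10): (10−8)(10−5)(10−4)(10−3) = 2·5·6·7 = 420 ≡ 2, so v_5 = 2^{−1} = 6 (mod 11).
  v = [1, 7, 5, 3, 6].
Step 2: syndromes of r = [10, 1, 9, 0, 5] (all sums mod 11).
  S_0 = Σ v_i r_i = 1·10 + 7·1 + 5·9 + 3·0 + 6·5 = 92 ≡ 4.
  S_1 = Σ v_i α_i r_i = 1·8·10 + 7·5·1 + 5·4·9 + 3·3·0 + 6·10·5 = 595 ≡ 1.
  α_i^2 mod 11 = [9, 3, 5, 9, 1].
  S_2 = Σ v_i α_i^2 r_i = 1·9·10 + 7·3·1 + 5·5·9 + 3·9·0 + 6·1·5 = 366 ≡ 3.
  S = (4, 1, 3) ≠ 0, so r is not a codeword (an error is present).
Step 3: locate the error. For a single error e at position i, S_ℓ = v_i·e·α_i^ℓ, so α_err = S_1/S_0.
  S_0^{−1} = 4^{−1} = 3 (mod 11), so α_err = 1·3 = 3 ≡ 3 = α_4. Error position i = 4.
  Consistency check: S_2/S_1 = 3·1 = 3 ≡ 3 = α_err ✓ (single-error assumption holds).
Step 4: error magnitude e = S_0/v_4 = S_0·∏_{j≠4}(α_4 − α_j) = 4·4 = 16 ≡ 5 (mod 11).
Step 5: correct position 4: c_4 = r_4 − e = 0 − 5 ≡ 6 (mod 11). Hence c = [10, 1, 9, 6, 5].
  Check: interpolating c through the α_i gives m(x) = 8 + 3·x (degree < 2) with m(α_i) = c_i for every i, so c is indeed a codeword.


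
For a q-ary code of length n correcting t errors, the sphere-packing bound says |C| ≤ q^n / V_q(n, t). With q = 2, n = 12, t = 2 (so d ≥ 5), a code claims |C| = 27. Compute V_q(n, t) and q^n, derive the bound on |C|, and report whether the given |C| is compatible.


V_q(n, t) = 79, q^n = 4096, Hamming bound = 51, |C| = 27 ≤ bound (satisfied).

Step 1: Compute V_q(n, t) = Σ_{j=0}^2 C(n, j) (q−1)^j.
  j = 0: C(12,0)·(1)^0 = 1·1 = 1.
  j = 1: C(12,1)·(1)^1 = 12·1 = 12.
  j = 2: C(12,2)·(1)^2 = 66·1 = 66.
  V_q(n, t) = 1 + 12 + 66 = 79.
Step 2: q^n = 2^12 = 4096.
Step 3: Hamming bound ⌊q^n / V_q(n,t)⌋ = ⌊4096/79⌋ = 51.
Step 4: Compare |C| = 27 to 51: satisfied.
The claimed |C| lies below the Hamming bound.


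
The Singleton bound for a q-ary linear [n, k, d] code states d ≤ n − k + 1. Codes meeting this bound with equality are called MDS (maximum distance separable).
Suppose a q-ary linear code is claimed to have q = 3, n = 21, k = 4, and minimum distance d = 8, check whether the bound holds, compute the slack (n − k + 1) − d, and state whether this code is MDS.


Singleton RHS = n − k + 1 = 18, slack = 10, bound satisfied, not MDS.

Singleton bound: d ≤ n − k + 1.
Here n = 21, k = 4, so n − k + 1 = 18.
Given d = 8, check d ≤ 18: YES.
Slack = (n − k + 1) − d = 10.
The code is NOT MDS (slack = 10 > 0).
Description: the claimed parameters are [21, 4, 8]_3; such a code would be non-MDS.


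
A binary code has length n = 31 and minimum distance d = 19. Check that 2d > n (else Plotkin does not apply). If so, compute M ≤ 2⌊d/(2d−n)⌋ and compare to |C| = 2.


Plotkin bound M ≤ 4; given |C| = 2 ≤ bound (satisfied).

Check applicability: 2d = 38, n = 31.
2d − n = 7 > 0, so Plotkin applies.
Compute d/(2d−n) = 19/7 ≈ 2.7143.
⌊d/(2d−n)⌋ = 2.
Plotkin bound: M ≤ 2·2 = 4.
Given |C| = 2, check: satisfied.
This |C| is below the Plotkin bound.


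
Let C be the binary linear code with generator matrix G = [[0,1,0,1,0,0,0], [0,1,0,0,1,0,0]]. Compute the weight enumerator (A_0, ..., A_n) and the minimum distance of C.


Weight distribution: A_0 = 1, A_2 = 3. Minimum distance d = 2.

Enumerate all 2^2 = 4 messages m ∈ F_2^2.
For each, compute codeword c = mG in F_2^7, then tally its weight.
  m = 00 → c = 0000000, weight = 0.
  m = 10 → c = 0101000, weight = 2.
  m = 01 → c = 0100100, weight = 2.
  m = 11 → c = 0001100, weight = 2.
Tally weights:
  weight 0: 1 codewords.
  weight 2: 3 codewords.
Minimum distance d = smallest w > 0 with A_w > 0 = 2.
Sanity: Σ A_w = 4 = 2^2 = 4 ✓.


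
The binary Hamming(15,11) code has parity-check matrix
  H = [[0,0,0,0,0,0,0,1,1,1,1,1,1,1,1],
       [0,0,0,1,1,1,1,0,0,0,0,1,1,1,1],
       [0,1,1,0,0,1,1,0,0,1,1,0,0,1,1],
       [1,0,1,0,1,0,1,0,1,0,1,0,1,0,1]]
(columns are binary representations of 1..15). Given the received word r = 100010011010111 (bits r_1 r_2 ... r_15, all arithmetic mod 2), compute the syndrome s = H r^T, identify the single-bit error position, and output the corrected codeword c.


s = (0, 0, 1, 0)^T, error position = 2, corrected codeword c = 110010011010111

Compute s = H r^T mod 2 one row at a time:
  s_1 = 1 + 1 + 0 + 1 + 0 + 1 + 1 + 1 = 6 ≡ 0 (mod 2).
  s_2 = 0 + 1 + 0 + 0 + 0 + 1 + 1 + 1 = 4 ≡ 0 (mod 2).
  s_3 = 0 + 0 + 0 + 0 + 0 + 1 + 1 + 1 = 3 ≡ 1 (mod 2).
  s_4 = 1 + 0 + 1 + 0 + 1 + 1 + 1 + 1 = 6 ≡ 0 (mod 2).
s = (0, 0, 1, 0)^T — this equals column 2 of H (binary 0010), so error is at position 2.
Correct: flip bit 2 of r = 100010011010111 to get c = 110010011010111.


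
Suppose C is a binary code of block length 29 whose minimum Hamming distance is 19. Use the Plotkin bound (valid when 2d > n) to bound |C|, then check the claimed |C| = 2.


Plotkin bound M ≤ 4; given |C| = 2 ≤ bound (satisfied).

Check applicability: 2d = 38, n = 29.
2d − n = 9 > 0, so Plotkin applies.
Compute d/(2d−n) = 19/9 ≈ 2.1111.
⌊d/(2d−n)⌋ = 2.
Plotkin bound: M ≤ 2·2 = 4.
Given |C| = 2, check: satisfied.
This |C| is below the Plotkin bound.


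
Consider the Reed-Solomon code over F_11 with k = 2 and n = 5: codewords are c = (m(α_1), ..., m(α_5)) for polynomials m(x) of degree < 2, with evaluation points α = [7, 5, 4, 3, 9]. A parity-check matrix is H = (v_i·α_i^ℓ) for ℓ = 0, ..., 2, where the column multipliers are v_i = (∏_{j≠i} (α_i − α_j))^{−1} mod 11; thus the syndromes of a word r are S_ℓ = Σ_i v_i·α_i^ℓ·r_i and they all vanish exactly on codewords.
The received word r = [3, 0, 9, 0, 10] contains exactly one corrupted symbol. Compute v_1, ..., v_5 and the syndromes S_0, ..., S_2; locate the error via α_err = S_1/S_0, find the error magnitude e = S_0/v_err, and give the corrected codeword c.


S = (3, 4, 9), error at position 2, error magnitude e = 4, c = [3, 7, 9, 0, 10].

Step 1: column multipliers v_i = (∏_{j≠i}(α_i − α_j))^{−1} mod 11.
  i = 1 (α = 7): (7−5)(7−4)(7−3)(7−9) = 2·3·4·(−2) = −48 ≡ 7, so v_1 = 7^{−1} = 8 (mod 11).
  i = 2 (α = 5): (5−7)(5−4)(5−3)(5−9) = (−2)·1·2·(−4) = 16 ≡ 5, so v_2 = 5^{−1} = 9 (mod 11).
  i = 3 (α = 4): (4−7)(4−5)(4−3)(4−9) = (−3)·(−1)·1·(−5) = −15 ≡ 7, so v_3 = 7^{−1} = 8 (mod 11).
  i = 4 (α = 3): (3−7)(3−5)(3−4)(3−9) = (−4)·(−2)·(−1)·(−6) = 48 ≡ 4, so v_4 = 4^{−1} = 3 (mod 11).
  i = 5 (α = 9): (9−7)(9−5)(9−4)(9−3) = 2·4·5·6 = 240 ≡ 9, so v_5 = 9^{−1} = 5 (mod 11).
  v = [8, 9, 8, 3, 5].
Step 2: syndromes of r = [3, 0, 9, 0, 10] (all sums mod 11).
  S_0 = Σ v_i r_i = 8·3 + 9·0 + 8·9 + 3·0 + 5·10 = 146 ≡ 3.
  S_1 = Σ v_i α_i r_i = 8·7·3 + 9·5·0 + 8·4·9 + 3·3·0 + 5·9·10 = 906 ≡ 4.
  α_i^2 mod 11 = [5, 3, 5, 9, 4].
  S_2 = Σ v_i α_i^2 r_i = 8·5·3 + 9·3·0 + 8·5·9 + 3·9·0 + 5·4·10 = 680 ≡ 9.
  S = (3, 4, 9) ≠ 0, so r is not a codeword (an error is present).
Step 3: locate the error. For a single error e at position i, S_ℓ = v_i·e·α_i^ℓ, so α_err = S_1/S_0.
  S_0^{−1} = 3^{−1} = 4 (mod 11), so α_err = 4·4 = 16 ≡ 5 = α_2. Error position i = 2.
  Consistency check: S_2/S_1 = 9·3 = 27 ≡ 5 = α_err ✓ (single-error assumption holds).
Step 4: error magnitude e = S_0/v_2 = S_0·∏_{j≠2}(α_2 − α_j) = 3·5 = 15 ≡ 4 (mod 11).
Step 5: correct position 2: c_2 = r_2 − e = 0 − 4 ≡ 7 (mod 11). Hence c = [3, 7, 9, 0, 10].
  Check: interpolating c through the α_i gives m(x) = 6 + 9·x (degree < 2) with m(α_i) = c_i for every i, so c is indeed a codeword.


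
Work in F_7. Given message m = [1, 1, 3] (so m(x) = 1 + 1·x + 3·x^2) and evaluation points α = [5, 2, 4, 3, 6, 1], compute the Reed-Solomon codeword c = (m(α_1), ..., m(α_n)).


c = [4, 1, 4, 3, 3, 5]

Message polynomial: m(x) = 1 + 1·x + 3·x^2 (mod 7).
For each evaluation point α_i, compute m(α_i) mod 7:
  α_1 = 5: Horner steps 3 → 2 → 4, so m(5) = 4.
  α_2 = 2: Horner steps 3 → 0 → 1, so m(2) = 1.
  α_3 = 4: Horner steps 3 → 6 → 4, so m(4) = 4.
  α_4 = 3: Horner steps 3 → 3 → 3, so m(3) = 3.
  α_5 = 6: Horner steps 3 → 5 → 3, so m(6) = 3.
  α_6 = 1: Horner steps 3 → 4 → 5, so m(1) = 5.
Codeword c = [4, 1, 4, 3, 3, 5] ∈ F_7^6.


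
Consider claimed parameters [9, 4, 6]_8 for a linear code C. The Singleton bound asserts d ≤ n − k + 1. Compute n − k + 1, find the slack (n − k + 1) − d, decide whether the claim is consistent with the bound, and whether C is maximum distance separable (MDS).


Singleton RHS = n − k + 1 = 6, slack = 0, bound satisfied, MDS.

Singleton bound: d ≤ n − k + 1.
Here n = 9, k = 4, so n − k + 1 = 6.
Given d = 6, check d ≤ 6: YES.
Slack = (n − k + 1) − d = 0.
The code is MDS (slack = 0).
Description: the claimed parameters are [9, 4, 6]_8; such a code would be MDS (meets Singleton bound).


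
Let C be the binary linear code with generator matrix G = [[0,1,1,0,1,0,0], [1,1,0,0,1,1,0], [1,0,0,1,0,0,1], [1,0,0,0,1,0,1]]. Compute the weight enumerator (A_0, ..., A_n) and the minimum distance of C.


Weight distribution: A_0 = 1, A_2 = 1, A_3 = 6, A_4 = 5, A_5 = 2, A_6 = 1. Minimum distance d = 2.

Enumerate all 2^4 = 16 messages m ∈ F_2^4.
For each, compute codeword c = mG in F_2^7, then tally its weight.
  m = 0000 → c = 0000000, weight = 0.
  m = 1000 → c = 0110100, weight = 3.
  m = 0100 → c = 1100110, weight = 4.
  m = 1100 → c = 1010010, weight = 3.
  m = 0010 → c = 1001001, weight = 3.
  m = 1010 → c = 1111101, weight = 6.
  m = 0110 → c = 0101111, weight = 5.
  m = 1110 → c = 0011011, weight = 4.
  m = 0001 → c = 1000101, weight = 3.
  m = 1001 → c = 1110001, weight = 4.
  m = 0101 → c = 0100011, weight = 3.
  m = 1101 → c = 0010111, weight = 4.
  m = 0011 → c = 0001100, weight = 2.
  m = 1011 → c = 0111000, weight = 3.
  m = 0111 → c = 1101010, weight = 4.
  m = 1111 → c = 1011110, weight = 5.
Tally weights:
  weight 0: 1 codewords.
  weight 2: 1 codewords.
  weight 3: 6 codewords.
  weight 4: 5 codewords.
  weight 5: 2 codewords.
  weight 6: 1 codewords.
Minimum distance d = smallest w > 0 with A_w > 0 = 2.
Sanity: Σ A_w = 16 = 2^4 = 16 ✓.


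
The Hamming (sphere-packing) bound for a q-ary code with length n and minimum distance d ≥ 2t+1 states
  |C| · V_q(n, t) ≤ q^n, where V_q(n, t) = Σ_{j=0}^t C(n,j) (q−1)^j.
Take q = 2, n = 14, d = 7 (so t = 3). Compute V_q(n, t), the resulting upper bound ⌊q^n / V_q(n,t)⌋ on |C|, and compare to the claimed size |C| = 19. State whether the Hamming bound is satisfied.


V_q(n, t) = 470, q^n = 16384, Hamming bound = 34, |C| = 19 ≤ bound (satisfied).

Step 1: Compute V_q(n, t) = Σ_{j=0}^3 C(n, j) (q−1)^j.
  j = 0: C(14,0)·(1)^0 = 1·1 = 1.
  j = 1: C(14,1)·(1)^1 = 14·1 = 14.
  j = 2: C(14,2)·(1)^2 = 91·1 = 91.
  j = 3: C(14,3)·(1)^3 = 364·1 = 364.
  V_q(n, t) = 1 + 14 + 91 + 364 = 470.
Step 2: q^n = 2^14 = 16384.
Step 3: Hamming bound ⌊q^n / V_q(n,t)⌋ = ⌊16384/470⌋ = 34.
Step 4: Compare |C| = 19 to 34: satisfied.
The claimed |C| lies below the Hamming bound.


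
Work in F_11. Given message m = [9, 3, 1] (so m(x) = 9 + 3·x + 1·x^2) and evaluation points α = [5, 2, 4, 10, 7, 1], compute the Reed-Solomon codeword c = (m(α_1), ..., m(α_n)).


c = [5, 8, 4, 7, 2, 2]

Message polynomial: m(x) = 9 + 3·x + 1·x^2 (mod 11).
For each evaluation point α_i, compute m(α_i) mod 11:
  α_1 = 5: Horner steps 1 → 8 → 5, so m(5) = 5.
  α_2 = 2: Horner steps 1 → 5 → 8, so m(2) = 8.
  α_3 = 4: Horner steps 1 → 7 → 4, so m(4) = 4.
  α_4 = 10: Horner steps 1 → 2 → 7, so m(10) = 7.
  α_5 = 7: Horner steps 1 → 10 → 2, so m(7) = 2.
  α_6 = 1: Horner steps 1 → 4 → 2, so m(1) = 2.
Codeword c = [5, 8, 4, 7, 2, 2] ∈ F_11^6.


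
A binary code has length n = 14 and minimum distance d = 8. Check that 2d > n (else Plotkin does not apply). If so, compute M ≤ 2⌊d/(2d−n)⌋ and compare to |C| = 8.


Plotkin bound M ≤ 8; given |C| = 8 ≤ bound (satisfied).

Check applicability: 2d = 16, n = 14.
2d − n = 2 > 0, so Plotkin applies.
Compute d/(2d−n) = 8/2 ≈ 4.0000.
⌊d/(2d−n)⌋ = 4.
Plotkin bound: M ≤ 2·4 = 8.
Given |C| = 8, check: satisfied.
This |C| is at the Plotkin bound.


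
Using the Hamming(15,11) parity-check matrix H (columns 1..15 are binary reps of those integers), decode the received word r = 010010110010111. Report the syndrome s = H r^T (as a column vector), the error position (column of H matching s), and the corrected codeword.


s = (1, 1, 1, 1)^T, error position = 15, corrected codeword c = 010010110010110

Compute s = H r^T mod 2 one row at a time:
  s_1 = 1 + 0 + 0 + 1 + 0 + 1 + 1 + 1 = 5 ≡ 1 (mod 2).
  s_2 = 0 + 1 + 0 + 1 + 0 + 1 + 1 + 1 = 5 ≡ 1 (mod 2).
  s_3 = 1 + 0 + 0 + 1 + 0 + 1 + 1 + 1 = 5 ≡ 1 (mod 2).
  s_4 = 0 + 0 + 1 + 1 + 0 + 1 + 1 + 1 = 5 ≡ 1 (mod 2).
s = (1, 1, 1, 1)^T — this equals column 15 of H (binary 1111), so error is at position 15.
Correct: flip bit 15 of r = 010010110010111 to get c = 010010110010110.


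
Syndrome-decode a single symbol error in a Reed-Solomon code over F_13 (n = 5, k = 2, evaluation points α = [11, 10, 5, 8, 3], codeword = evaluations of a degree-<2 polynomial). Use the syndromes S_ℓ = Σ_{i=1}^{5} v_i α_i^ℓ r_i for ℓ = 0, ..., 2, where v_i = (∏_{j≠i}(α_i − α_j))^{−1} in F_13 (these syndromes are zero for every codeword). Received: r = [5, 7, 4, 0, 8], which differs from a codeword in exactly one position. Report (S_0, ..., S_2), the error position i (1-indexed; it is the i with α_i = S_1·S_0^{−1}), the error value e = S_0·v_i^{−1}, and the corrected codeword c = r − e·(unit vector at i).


S = (11, 10, 2), error at position 4, error magnitude e = 2, c = [5, 7, 4, 11, 8].

Step 1: column multipliers v_i = (∏_{j≠i}(α_i − α_j))^{−1} mod 13.
  i = 1 (α = 11): (11−10)(11−5)(11−8)(11−3) = 1·6·3·8 = 144 ≡ 1, so v_1 = 1^{−1} = 1 (mod 13).
  i = 2 (α = 10): (10−11)(10−5)(10−8)(10−3) = (−1)·5·2·7 = −70 ≡ 8, so v_2 = 8^{−1} = 5 (mod 13).
  i = 3 (α = 5): (5−11)(5−10)(5−8)(5−3) = (−6)·(−5)·(−3)·2 = −180 ≡ 2, so v_3 = 2^{−1} = 7 (mod 13).
  i = 4 (α = 8): (8−11)(8−10)(8−5)(8−3) = (−3)·(−2)·3·5 = 90 ≡ 12, so v_4 = 12^{−1} = 12 (mod 13).
  i = 5 (α = 3): (3−11)(3−10)(3−5)(3−8) = (−8)·(−7)·(−2)·(−5) = 560 ≡ 1, so v_5 = 1^{−1} = 1 (mod 13).
  v = [1, 5, 7, 12, 1].
Step 2: syndromes of r = [5, 7, 4, 0, 8] (all sums mod 13).
  S_0 = Σ v_i r_i = 1·5 + 5·7 + 7·4 + 12·0 + 1·8 = 76 ≡ 11.
  S_1 = Σ v_i α_i r_i = 1·11·5 + 5·10·7 + 7·5·4 + 12·8·0 + 1·3·8 = 569 ≡ 10.
  α_i^2 mod 13 = [4, 9, 12, 12, 9].
  S_2 = Σ v_i α_i^2 r_i = 1·4·5 + 5·9·7 + 7·12·4 + 12·12·0 + 1·9·8 = 743 ≡ 2.
  S = (11, 10, 2) ≠ 0, so r is not a codeword (an error is present).
Step 3: locate the error. For a single error e at position i, S_ℓ = v_i·e·α_i^ℓ, so α_err = S_1/S_0.
  S_0^{−1} = 11^{−1} = 6 (mod 13), so α_err = 10·6 = 60 ≡ 8 = α_4. Error position i = 4.
  Consistency check: S_2/S_1 = 2·4 = 8 ≡ 8 = α_err ✓ (single-error assumption holds).
Step 4: error magnitude e = S_0/v_4 = S_0·∏_{j≠4}(α_4 − α_j) = 11·12 = 132 ≡ 2 (mod 13).
Step 5: correct position 4: c_4 = r_4 − e = 0 − 2 ≡ 11 (mod 13). Hence c = [5, 7, 4, 11, 8].
  Check: interpolating c through the α_i gives m(x) = 1 + 11·x (degree < 2) with m(α_i) = c_i for every i, so c is indeed a codeword.


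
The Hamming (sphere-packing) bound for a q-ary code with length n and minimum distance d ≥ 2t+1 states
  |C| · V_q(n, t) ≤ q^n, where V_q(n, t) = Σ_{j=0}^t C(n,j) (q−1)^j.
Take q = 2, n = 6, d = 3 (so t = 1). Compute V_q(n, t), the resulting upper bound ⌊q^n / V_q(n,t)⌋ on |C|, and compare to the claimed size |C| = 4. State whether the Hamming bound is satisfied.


V_q(n, t) = 7, q^n = 64, Hamming bound = 9, |C| = 4 ≤ bound (satisfied).

Step 1: Compute V_q(n, t) = Σ_{j=0}^1 C(n, j) (q−1)^j.
  j = 0: C(6,0)·(1)^0 = 1·1 = 1.
  j = 1: C(6,1)·(1)^1 = 6·1 = 6.
  V_q(n, t) = 1 + 6 = 7.
Step 2: q^n = 2^6 = 64.
Step 3: Hamming bound ⌊q^n / V_q(n,t)⌋ = ⌊64/7⌋ = 9.
Step 4: Compare |C| = 4 to 9: satisfied.
The claimed |C| lies below the Hamming bound.


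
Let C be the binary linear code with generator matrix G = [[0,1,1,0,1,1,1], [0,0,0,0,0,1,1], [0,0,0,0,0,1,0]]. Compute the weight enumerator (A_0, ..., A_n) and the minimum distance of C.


Weight distribution: A_0 = 1, A_1 = 2, A_2 = 1, A_3 = 1, A_4 = 2, A_5 = 1. Minimum distance d = 1.

Enumerate all 2^3 = 8 messages m ∈ F_2^3.
For each, compute codeword c = mG in F_2^7, then tally its weight.
  m = 000 → c = 0000000, weight = 0.
  m = 100 → c = 0110111, weight = 5.
  m = 010 → c = 0000011, weight = 2.
  m = 110 → c = 0110100, weight = 3.
  m = 001 → c = 0000010, weight = 1.
  m = 101 → c = 0110101, weight = 4.
  m = 011 → c = 0000001, weight = 1.
  m = 111 → c = 0110110, weight = 4.
Tally weights:
  weight 0: 1 codewords.
  weight 1: 2 codewords.
  weight 2: 1 codewords.
  weight 3: 1 codewords.
  weight 4: 2 codewords.
  weight 5: 1 codewords.
Minimum distance d = smallest w > 0 with A_w > 0 = 1.
Sanity: Σ A_w = 8 = 2^3 = 8 ✓.


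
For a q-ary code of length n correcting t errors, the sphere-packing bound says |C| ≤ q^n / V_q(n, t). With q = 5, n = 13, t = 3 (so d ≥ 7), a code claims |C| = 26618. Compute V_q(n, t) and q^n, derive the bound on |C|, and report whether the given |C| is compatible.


V_q(n, t) = 19605, q^n = 1220703125, Hamming bound = 62264, |C| = 26618 ≤ bound (satisfied).

Step 1: Compute V_q(n, t) = Σ_{j=0}^3 C(n, j) (q−1)^j.
  j = 0: C(13,0)·(4)^0 = 1·1 = 1.
  j = 1: C(13,1)·(4)^1 = 13·4 = 52.
  j = 2: C(13,2)·(4)^2 = 78·16 = 1248.
  j = 3: C(13,3)·(4)^3 = 286·64 = 18304.
  V_q(n, t) = 1 + 52 + 1248 + 18304 = 19605.
Step 2: q^n = 5^13 = 1220703125.
Step 3: Hamming bound ⌊q^n / V_q(n,t)⌋ = ⌊1220703125/19605⌋ = 62264.
Step 4: Compare |C| = 26618 to 62264: satisfied.
The claimed |C| lies below the Hamming bound.


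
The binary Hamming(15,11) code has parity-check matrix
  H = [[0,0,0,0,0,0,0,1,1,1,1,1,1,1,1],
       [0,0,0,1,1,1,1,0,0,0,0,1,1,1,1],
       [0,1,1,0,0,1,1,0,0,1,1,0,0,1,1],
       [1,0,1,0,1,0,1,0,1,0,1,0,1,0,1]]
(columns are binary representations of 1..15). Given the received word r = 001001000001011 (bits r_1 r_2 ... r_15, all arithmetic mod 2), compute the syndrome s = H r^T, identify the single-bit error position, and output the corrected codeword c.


s = (1, 0, 0, 0)^T, error position = 8, corrected codeword c = 001001010001011

Compute s = H r^T mod 2 one row at a time:
  s_1 = 0 + 0 + 0 + 0 + 1 + 0 + 1 + 1 = 3 ≡ 1 (mod 2).
  s_2 = 0 + 0 + 1 + 0 + 1 + 0 + 1 + 1 = 4 ≡ 0 (mod 2).
  s_3 = 0 + 1 + 1 + 0 + 0 + 0 + 1 + 1 = 4 ≡ 0 (mod 2).
  s_4 = 0 + 1 + 0 + 0 + 0 + 0 + 0 + 1 = 2 ≡ 0 (mod 2).
s = (1, 0, 0, 0)^T — this equals column 8 of H (binary 1000), so error is at position 8.
Correct: flip bit 8 of r = 001001000001011 to get c = 001001010001011.


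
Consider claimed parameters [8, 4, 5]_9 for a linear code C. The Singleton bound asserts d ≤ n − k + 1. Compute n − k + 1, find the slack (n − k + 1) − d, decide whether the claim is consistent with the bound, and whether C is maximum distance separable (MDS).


Singleton RHS = n − k + 1 = 5, slack = 0, bound satisfied, MDS.

Singleton bound: d ≤ n − k + 1.
Here n = 8, k = 4, so n − k + 1 = 5.
Given d = 5, check d ≤ 5: YES.
Slack = (n − k + 1) − d = 0.
The code is MDS (slack = 0).
Description: the claimed parameters are [8, 4, 5]_9; such a code would be MDS (meets Singleton bound).


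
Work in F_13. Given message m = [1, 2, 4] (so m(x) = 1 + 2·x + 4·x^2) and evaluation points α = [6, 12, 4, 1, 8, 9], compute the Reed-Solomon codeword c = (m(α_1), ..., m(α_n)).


c = [1, 3, 8, 7, 0, 5]

Message polynomial: m(x) = 1 + 2·x + 4·x^2 (mod 13).
For each evaluation point α_i, compute m(α_i) mod 13:
  α_1 = 6: Horner steps 4 → 0 → 1, so m(6) = 1.
  α_2 = 12: Horner steps 4 → 11 → 3, so m(12) = 3.
  α_3 = 4: Horner steps 4 → 5 → 8, so m(4) = 8.
  α_4 = 1: Horner steps 4 → 6 → 7, so m(1) = 7.
  α_5 = 8: Horner steps 4 → 8 → 0, so m(8) = 0.
  α_6 = 9: Horner steps 4 → 12 → 5, so m(9) = 5.
Codeword c = [1, 3, 8, 7, 0, 5] ∈ F_13^6.


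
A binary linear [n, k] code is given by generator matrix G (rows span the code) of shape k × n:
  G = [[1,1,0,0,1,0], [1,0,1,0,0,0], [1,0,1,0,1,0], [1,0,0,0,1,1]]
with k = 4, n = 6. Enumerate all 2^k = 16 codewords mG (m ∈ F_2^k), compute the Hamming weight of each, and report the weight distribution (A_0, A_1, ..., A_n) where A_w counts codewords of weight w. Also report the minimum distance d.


Weight distribution: A_0 = 1, A_1 = 1, A_2 = 6, A_3 = 6, A_4 = 1, A_5 = 1. Minimum distance d = 1.

Enumerate all 2^4 = 16 messages m ∈ F_2^4.
For each, compute codeword c = mG in F_2^6, then tally its weight.
  m = 0000 → c = 000000, weight = 0.
  m = 1000 → c = 110010, weight = 3.
  m = 0100 → c = 101000, weight = 2.
  m = 1100 → c = 011010, weight = 3.
  m = 0010 → c = 101010, weight = 3.
  m = 1010 → c = 011000, weight = 2.
  m = 0110 → c = 000010, weight = 1.
  m = 1110 → c = 110000, weight = 2.
  m = 0001 → c = 100011, weight = 3.
  m = 1001 → c = 010001, weight = 2.
  m = 0101 → c = 001011, weight = 3.
  m = 1101 → c = 111001, weight = 4.
  m = 0011 → c = 001001, weight = 2.
  m = 1011 → c = 111011, weight = 5.
  m = 0111 → c = 100001, weight = 2.
  m = 1111 → c = 010011, weight = 3.
Tally weights:
  weight 0: 1 codewords.
  weight 1: 1 codewords.
  weight 2: 6 codewords.
  weight 3: 6 codewords.
  weight 4: 1 codewords.
  weight 5: 1 codewords.
Minimum distance d = smallest w > 0 with A_w > 0 = 1.
Sanity: Σ A_w = 16 = 2^4 = 16 ✓.


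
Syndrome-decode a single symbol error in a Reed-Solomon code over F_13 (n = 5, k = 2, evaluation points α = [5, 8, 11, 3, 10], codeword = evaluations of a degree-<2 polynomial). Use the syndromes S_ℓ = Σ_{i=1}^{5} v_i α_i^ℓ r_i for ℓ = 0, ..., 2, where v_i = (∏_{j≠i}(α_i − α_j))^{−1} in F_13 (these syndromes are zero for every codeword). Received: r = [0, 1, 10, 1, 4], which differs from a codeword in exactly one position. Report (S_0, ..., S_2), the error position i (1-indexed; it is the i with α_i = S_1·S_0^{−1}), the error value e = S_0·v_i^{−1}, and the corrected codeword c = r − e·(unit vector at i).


S = (4, 6, 9), error at position 2, error magnitude e = 9, c = [0, 5, 10, 1, 4].

Step 1: column multipliers v_i = (∏_{j≠i}(α_i − α_j))^{−1} mod 13.
  i = 1 (α = 5): (5−8)(5−11)(5−3)(5−10) = (−3)·(−6)·2·(−5) = −180 ≡ 2, so v_1 = 2^{−1} = 7 (mod 13).
  i = 2 (α = 8): (8−5)(8−11)(8−3)(8−10) = 3·(−3)·5·(−2) = 90 ≡ 12, so v_2 = 12^{−1} = 12 (mod 13).
  i = 3 (α = 11): (11−5)(11−8)(11−3)(11−10) = 6·3·8·1 = 144 ≡ 1, so v_3 = 1^{−1} = 1 (mod 13).
  i = 4 (α = 3): (3−5)(3−8)(3−11)(3−10) = (−2)·(−5)·(−8)·(−7) = 560 ≡ 1, so v_4 = 1^{−1} = 1 (mod 13).
  i = 5 (α = 10): (10−5)(10−8)(10−11)(10−3) = 5·2·(−1)·7 = −70 ≡ 8, so v_5 = 8^{−1} = 5 (mod 13).
  v = [7, 12, 1, 1, 5].
Step 2: syndromes of r = [0, 1, 10, 1, 4] (all sums mod 13).
  S_0 = Σ v_i r_i = 7·0 + 12·1 + 1·10 + 1·1 + 5·4 = 43 ≡ 4.
  S_1 = Σ v_i α_i r_i = 7·5·0 + 12·8·1 + 1·11·10 + 1·3·1 + 5·10·4 = 409 ≡ 6.
  α_i^2 mod 13 = [12, 12, 4, 9, 9].
  S_2 = Σ v_i α_i^2 r_i = 7·12·0 + 12·12·1 + 1·4·10 + 1·9·1 + 5·9·4 = 373 ≡ 9.
  S = (4, 6, 9) ≠ 0, so r is not a codeword (an error is present).
Step 3: locate the error. For a single error e at position i, S_ℓ = v_i·e·α_i^ℓ, so α_err = S_1/S_0.
  S_0^{−1} = 4^{−1} = 10 (mod 13), so α_err = 6·10 = 60 ≡ 8 = α_2. Error position i = 2.
  Consistency check: S_2/S_1 = 9·11 = 99 ≡ 8 = α_err ✓ (single-error assumption holds).
Step 4: error magnitude e = S_0/v_2 = S_0·∏_{j≠2}(α_2 − α_j) = 4·12 = 48 ≡ 9 (mod 13).
Step 5: correct position 2: c_2 = r_2 − e = 1 − 9 ≡ 5 (mod 13). Hence c = [0, 5, 10, 1, 4].
  Check: interpolating c through the α_i gives m(x) = 9 + 6·x (degree < 2) with m(α_i) = c_i for every i, so c is indeed a codeword.


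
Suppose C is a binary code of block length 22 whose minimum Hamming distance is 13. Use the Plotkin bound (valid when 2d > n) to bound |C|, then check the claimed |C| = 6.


Plotkin bound M ≤ 6; given |C| = 6 ≤ bound (satisfied).

Check applicability: 2d = 26, n = 22.
2d − n = 4 > 0, so Plotkin applies.
Compute d/(2d−n) = 13/4 ≈ 3.2500.
⌊d/(2d−n)⌋ = 3.
Plotkin bound: M ≤ 2·3 = 6.
Given |C| = 6, check: satisfied.
This |C| is at the Plotkin bound.


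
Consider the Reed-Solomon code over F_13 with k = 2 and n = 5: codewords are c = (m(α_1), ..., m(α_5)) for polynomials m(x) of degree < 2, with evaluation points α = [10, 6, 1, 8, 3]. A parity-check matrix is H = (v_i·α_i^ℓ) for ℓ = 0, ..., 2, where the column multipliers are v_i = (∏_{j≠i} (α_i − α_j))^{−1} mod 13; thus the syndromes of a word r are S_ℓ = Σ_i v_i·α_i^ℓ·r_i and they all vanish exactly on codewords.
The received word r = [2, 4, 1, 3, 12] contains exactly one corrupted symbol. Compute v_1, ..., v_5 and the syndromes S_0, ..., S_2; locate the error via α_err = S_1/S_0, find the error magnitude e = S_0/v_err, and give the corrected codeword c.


S = (11, 11, 11), error at position 3, error magnitude e = 1, c = [2, 4, 0, 3, 12].

Step 1: column multipliers v_i = (∏_{j≠i}(α_i − α_j))^{−1} mod 13.
  i = 1 (α = 10): (10−6)(10−1)(10−8)(10−3) = 4·9·2·7 = 504 ≡ 10, so v_1 = 10^{−1} = 4 (mod 13).
  i = 2 (α = 6): (6−10)(6−1)(6−8)(6−3) = (−4)·5·(−2)·3 = 120 ≡ 3, so v_2 = 3^{−1} = 9 (mod 13).
  i = 3 (α = 1): (1−10)(1−6)(1−8)(1−3) = (−9)·(−5)·(−7)·(−2) = 630 ≡ 6, so v_3 = 6^{−1} = 11 (mod 13).
  i = 4 (α = 8): (8−10)(8−6)(8−1)(8−3) = (−2)·2·7·5 = −140 ≡ 3, so v_4 = 3^{−1} = 9 (mod 13).
  i = 5 (α = 3): (3−10)(3−6)(3−1)(3−8) = (−7)·(−3)·2·(−5) = −210 ≡ 11, so v_5 = 11^{−1} = 6 (mod 13).
  v = [4, 9, 11, 9, 6].
Step 2: syndromes of r = [2, 4, 1, 3, 12] (all sums mod 13).
  S_0 = Σ v_i r_i = 4·2 + 9·4 + 11·1 + 9·3 + 6·12 = 154 ≡ 11.
  S_1 = Σ v_i α_i r_i = 4·10·2 + 9·6·4 + 11·1·1 + 9·8·3 + 6·3·12 = 739 ≡ 11.
  α_i^2 mod 13 = [9, 10, 1, 12, 9].
  S_2 = Σ v_i α_i^2 r_i = 4·9·2 + 9·10·4 + 11·1·1 + 9·12·3 + 6·9·12 = 1415 ≡ 11.
  S = (11, 11, 11) ≠ 0, so r is not a codeword (an error is present).
Step 3: locate the error. For a single error e at position i, S_ℓ = v_i·e·α_i^ℓ, so α_err = S_1/S_0.
  S_0^{−1} = 11^{−1} = 6 (mod 13), so α_err = 11·6 = 66 ≡ 1 = α_3. Error position i = 3.
  Consistency check: S_2/S_1 = 11·6 = 66 ≡ 1 = α_err ✓ (single-error assumption holds).
Step 4: error magnitude e = S_0/v_3 = S_0·∏_{j≠3}(α_3 − α_j) = 11·6 = 66 ≡ 1 (mod 13).
Step 5: correct position 3: c_3 = r_3 − e = 1 − 1 ≡ 0 (mod 13). Hence c = [2, 4, 0, 3, 12].
  Check: interpolating c through the α_i gives m(x) = 7 + 6·x (degree < 2) with m(α_i) = c_i for every i, so c is indeed a codeword.


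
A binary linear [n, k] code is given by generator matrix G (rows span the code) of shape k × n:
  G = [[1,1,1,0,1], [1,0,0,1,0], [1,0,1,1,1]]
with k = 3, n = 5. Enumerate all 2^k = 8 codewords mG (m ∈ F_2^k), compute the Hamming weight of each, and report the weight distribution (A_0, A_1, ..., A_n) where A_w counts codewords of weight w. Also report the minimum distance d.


Weight distribution: A_0 = 1, A_2 = 4, A_4 = 3. Minimum distance d = 2.

Enumerate all 2^3 = 8 messages m ∈ F_2^3.
For each, compute codeword c = mG in F_2^5, then tally its weight.
  m = 000 → c = 00000, weight = 0.
  m = 100 → c = 11101, weight = 4.
  m = 010 → c = 10010, weight = 2.
  m = 110 → c = 01111, weight = 4.
  m = 001 → c = 10111, weight = 4.
  m = 101 → c = 01010, weight = 2.
  m = 011 → c = 00101, weight = 2.
  m = 111 → c = 11000, weight = 2.
Tally weights:
  weight 0: 1 codewords.
  weight 2: 4 codewords.
  weight 4: 3 codewords.
Minimum distance d = smallest w > 0 with A_w > 0 = 2.
Sanity: Σ A_w = 8 = 2^3 = 8 ✓.


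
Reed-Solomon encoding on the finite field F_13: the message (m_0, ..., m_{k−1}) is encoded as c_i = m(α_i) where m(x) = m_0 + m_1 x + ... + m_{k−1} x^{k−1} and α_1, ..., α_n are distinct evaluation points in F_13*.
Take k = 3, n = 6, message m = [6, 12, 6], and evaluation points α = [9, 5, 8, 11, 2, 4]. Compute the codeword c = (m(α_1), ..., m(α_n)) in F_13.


c = [2, 8, 5, 6, 2, 7]

Message polynomial: m(x) = 6 + 12·x + 6·x^2 (mod 13).
For each evaluation point α_i, compute m(α_i) mod 13:
  α_1 = 9: Horner steps 6 → 1 → 2, so m(9) = 2.
  α_2 = 5: Horner steps 6 → 3 → 8, so m(5) = 8.
  α_3 = 8: Horner steps 6 → 8 → 5, so m(8) = 5.
  α_4 = 11: Horner steps 6 → 0 → 6, so m(11) = 6.
  α_5 = 2: Horner steps 6 → 11 → 2, so m(2) = 2.
  α_6 = 4: Horner steps 6 → 10 → 7, so m(4) = 7.
Codeword c = [2, 8, 5, 6, 2, 7] ∈ F_13^6.


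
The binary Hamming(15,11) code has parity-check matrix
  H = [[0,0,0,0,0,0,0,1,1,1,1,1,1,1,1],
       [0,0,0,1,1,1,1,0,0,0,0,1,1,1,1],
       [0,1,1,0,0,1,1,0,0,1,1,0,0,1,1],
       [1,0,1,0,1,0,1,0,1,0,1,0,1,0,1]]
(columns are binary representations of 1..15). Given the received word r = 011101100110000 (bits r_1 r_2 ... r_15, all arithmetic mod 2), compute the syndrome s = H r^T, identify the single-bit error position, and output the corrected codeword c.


s = (0, 1, 0, 1)^T, error position = 5, corrected codeword c = 011111100110000

Compute s = H r^T mod 2 one row at a time:
  s_1 = 0 + 0 + 1 + 1 + 0 + 0 + 0 + 0 = 2 ≡ 0 (mod 2).
  s_2 = 1 + 0 + 1 + 1 + 0 + 0 + 0 + 0 = 3 ≡ 1 (mod 2).
  s_3 = 1 + 1 + 1 + 1 + 1 + 1 + 0 + 0 = 6 ≡ 0 (mod 2).
  s_4 = 0 + 1 + 0 + 1 + 0 + 1 + 0 + 0 = 3 ≡ 1 (mod 2).
s = (0, 1, 0, 1)^T — this equals column 5 of H (binary 0101), so error is at position 5.
Correct: flip bit 5 of r = 011101100110000 to get c = 011111100110000.


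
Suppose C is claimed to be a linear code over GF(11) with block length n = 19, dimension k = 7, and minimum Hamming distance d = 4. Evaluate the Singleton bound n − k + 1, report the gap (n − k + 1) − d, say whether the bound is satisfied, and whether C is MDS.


Singleton RHS = n − k + 1 = 13, slack = 9, bound satisfied, not MDS.

Singleton bound: d ≤ n − k + 1.
Here n = 19, k = 7, so n − k + 1 = 13.
Given d = 4, check d ≤ 13: YES.
Slack = (n − k + 1) − d = 9.
The code is NOT MDS (slack = 9 > 0).
Description: the claimed parameters are [19, 7, 4]_11; such a code would be non-MDS.


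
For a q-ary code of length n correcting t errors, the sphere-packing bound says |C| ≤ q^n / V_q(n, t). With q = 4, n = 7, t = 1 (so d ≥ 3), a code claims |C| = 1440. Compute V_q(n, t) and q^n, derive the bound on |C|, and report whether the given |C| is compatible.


V_q(n, t) = 22, q^n = 16384, Hamming bound = 744, |C| = 1440 > bound (violated).

Step 1: Compute V_q(n, t) = Σ_{j=0}^1 C(n, j) (q−1)^j.
  j = 0: C(7,0)·(3)^0 = 1·1 = 1.
  j = 1: C(7,1)·(3)^1 = 7·3 = 21.
  V_q(n, t) = 1 + 21 = 22.
Step 2: q^n = 4^7 = 16384.
Step 3: Hamming bound ⌊q^n / V_q(n,t)⌋ = ⌊16384/22⌋ = 744.
Step 4: Compare |C| = 1440 to 744: violated.
The claimed |C| lies above the Hamming bound, so no 4-ary code of length 7 with d ≥ 3 can have 1440 codewords.


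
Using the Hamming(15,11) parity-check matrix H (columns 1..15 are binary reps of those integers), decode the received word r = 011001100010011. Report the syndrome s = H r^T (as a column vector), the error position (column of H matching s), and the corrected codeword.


s = (1, 0, 1, 0)^T, error position = 10, corrected codeword c = 011001100110011

Compute s = H r^T mod 2 one row at a time:
  s_1 = 0 + 0 + 0 + 1 + 0 + 0 + 1 + 1 = 3 ≡ 1 (mod 2).
  s_2 = 0 + 0 + 1 + 1 + 0 + 0 + 1 + 1 = 4 ≡ 0 (mod 2).
  s_3 = 1 + 1 + 1 + 1 + 0 + 1 + 1 + 1 = 7 ≡ 1 (mod 2).
  s_4 = 0 + 1 + 0 + 1 + 0 + 1 + 0 + 1 = 4 ≡ 0 (mod 2).
s = (1, 0, 1, 0)^T — this equals column 10 of H (binary 1010), so error is at position 10.
Correct: flip bit 10 of r = 011001100010011 to get c = 011001100110011.


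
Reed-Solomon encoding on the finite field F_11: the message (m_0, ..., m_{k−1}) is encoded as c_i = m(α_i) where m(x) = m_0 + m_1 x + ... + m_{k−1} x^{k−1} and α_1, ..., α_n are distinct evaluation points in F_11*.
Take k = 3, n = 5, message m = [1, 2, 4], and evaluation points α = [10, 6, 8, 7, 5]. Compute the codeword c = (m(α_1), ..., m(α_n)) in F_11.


c = [3, 3, 9, 2, 1]

Message polynomial: m(x) = 1 + 2·x + 4·x^2 (mod 11).
For each evaluation point α_i, compute m(α_i) mod 11:
  α_1 = 10: Horner steps 4 → 9 → 3, so m(10) = 3.
  α_2 = 6: Horner steps 4 → 4 → 3, so m(6) = 3.
  α_3 = 8: Horner steps 4 → 1 → 9, so m(8) = 9.
  α_4 = 7: Horner steps 4 → 8 → 2, so m(7) = 2.
  α_5 = 5: Horner steps 4 → 0 → 1, so m(5) = 1.
Codeword c = [3, 3, 9, 2, 1] ∈ F_11^5.


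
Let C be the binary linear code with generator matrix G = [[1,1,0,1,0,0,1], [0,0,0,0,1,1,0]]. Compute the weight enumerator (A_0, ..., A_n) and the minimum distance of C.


Weight distribution: A_0 = 1, A_2 = 1, A_4 = 1, A_6 = 1. Minimum distance d = 2.

Enumerate all 2^2 = 4 messages m ∈ F_2^2.
For each, compute codeword c = mG in F_2^7, then tally its weight.
  m = 00 → c = 0000000, weight = 0.
  m = 10 → c = 1101001, weight = 4.
  m = 01 → c = 0000110, weight = 2.
  m = 11 → c = 1101111, weight = 6.
Tally weights:
  weight 0: 1 codewords.
  weight 2: 1 codewords.
  weight 4: 1 codewords.
  weight 6: 1 codewords.
Minimum distance d = smallest w > 0 with A_w > 0 = 2.
Sanity: Σ A_w = 4 = 2^2 = 4 ✓.


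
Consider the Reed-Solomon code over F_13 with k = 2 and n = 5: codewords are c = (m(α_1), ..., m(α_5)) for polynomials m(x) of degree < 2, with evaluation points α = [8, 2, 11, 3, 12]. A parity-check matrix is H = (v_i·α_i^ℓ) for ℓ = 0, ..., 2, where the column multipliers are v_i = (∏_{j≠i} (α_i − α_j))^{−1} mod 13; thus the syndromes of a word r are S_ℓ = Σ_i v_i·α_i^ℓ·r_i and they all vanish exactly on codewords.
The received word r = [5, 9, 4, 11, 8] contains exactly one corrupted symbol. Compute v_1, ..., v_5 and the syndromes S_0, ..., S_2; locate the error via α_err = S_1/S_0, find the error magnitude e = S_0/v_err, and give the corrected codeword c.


S = (4, 8, 3), error at position 2, error magnitude e = 2, c = [5, 7, 4, 11, 8].

Step 1: column multipliers v_i = (∏_{j≠i}(α_i − α_j))^{−1} mod 13.
  i = 1 (α = 8): (8−2)(8−11)(8−3)(8−12) = 6·(−3)·5·(−4) = 360 ≡ 9, so v_1 = 9^{−1} = 3 (mod 13).
  i = 2 (α = 2): (2−8)(2−11)(2−3)(2−12) = (−6)·(−9)·(−1)·(−10) = 540 ≡ 7, so v_2 = 7^{−1} = 2 (mod 13).
  i = 3 (α = 11): (11−8)(11−2)(11−3)(11−12) = 3·9·8·(−1) = −216 ≡ 5, so v_3 = 5^{−1} = 8 (mod 13).
  i = 4 (α = 3): (3−8)(3−2)(3−11)(3−12) = (−5)·1·(−8)·(−9) = −360 ≡ 4, so v_4 = 4^{−1} = 10 (mod 13).
  i = 5 (α = 12): (12−8)(12−2)(12−11)(12−3) = 4·10·1·9 = 360 ≡ 9, so v_5 = 9^{−1} = 3 (mod 13).
  v = [3, 2, 8, 10, 3].
Step 2: syndromes of r = [5, 9, 4, 11, 8] (all sums mod 13).
  S_0 = Σ v_i r_i = 3·5 + 2·9 + 8·4 + 10·11 + 3·8 = 199 ≡ 4.
  S_1 = Σ v_i α_i r_i = 3·8·5 + 2·2·9 + 8·11·4 + 10·3·11 + 3·12·8 = 1126 ≡ 8.
  α_i^2 mod 13 = [12, 4, 4, 9, 1].
  S_2 = Σ v_i α_i^2 r_i = 3·12·5 + 2·4·9 + 8·4·4 + 10·9·11 + 3·1·8 = 1394 ≡ 3.
  S = (4, 8, 3) ≠ 0, so r is not a codeword (an error is present).
Step 3: locate the error. For a single error e at position i, S_ℓ = v_i·e·α_i^ℓ, so α_err = S_1/S_0.
  S_0^{−1} = 4^{−1} = 10 (mod 13), so α_err = 8·10 = 80 ≡ 2 = α_2. Error position i = 2.
  Consistency check: S_2/S_1 = 3·5 = 15 ≡ 2 = α_err ✓ (single-error assumption holds).
Step 4: error magnitude e = S_0/v_2 = S_0·∏_{j≠2}(α_2 − α_j) = 4·7 = 28 ≡ 2 (mod 13).
Step 5: correct position 2: c_2 = r_2 − e = 9 − 2 ≡ 7 (mod 13). Hence c = [5, 7, 4, 11, 8].
  Check: interpolating c through the α_i gives m(x) = 12 + 4·x (degree < 2) with m(α_i) = c_i for every i, so c is indeed a codeword.
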